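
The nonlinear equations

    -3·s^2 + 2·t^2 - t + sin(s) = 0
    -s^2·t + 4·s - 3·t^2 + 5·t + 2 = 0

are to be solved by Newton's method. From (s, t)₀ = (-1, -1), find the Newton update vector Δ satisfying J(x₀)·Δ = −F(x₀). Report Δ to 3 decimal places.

At (-1, -1): F = (-0.84147, -9.000).
Jacobian J = [[-6·s + cos(s), 4·t - 1], [-2·s·t + 4, -s^2 - 6·t + 5]].
At the point, J = [[6.54030, -5.000], [2.000, 10.000]] (det J = 75.40302).
Solving J·Δ = −F gives Δ = (0.708, 0.758).

(0.708, 0.758)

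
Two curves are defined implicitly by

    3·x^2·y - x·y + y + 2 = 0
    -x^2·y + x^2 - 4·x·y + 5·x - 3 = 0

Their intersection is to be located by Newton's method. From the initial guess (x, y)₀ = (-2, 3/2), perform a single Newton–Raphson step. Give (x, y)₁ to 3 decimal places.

At (-2, 3/2): F = (24.500, -3.000).
Jacobian J = [[6·x·y - y, 3·x^2 - x + 1], [-2·x·y + 2·x - 4·y + 5, -x^2 - 4·x]].
At the point, J = [[-19.500, 15.000], [1.000, 4.000]] (det J = -93.000).
Solving J·Δ = −F gives Δ = (1.538, 0.366).
Then the next iterate is (x, y)₁ = (-0.462, 1.866).

(-0.462, 1.866)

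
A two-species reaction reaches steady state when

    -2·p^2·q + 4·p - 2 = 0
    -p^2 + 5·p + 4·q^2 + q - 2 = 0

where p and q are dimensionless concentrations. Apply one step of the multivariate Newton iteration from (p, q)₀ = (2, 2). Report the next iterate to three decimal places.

At (2, 2): F = (-10.000, 22.000).
Jacobian J = [[-4·p·q + 4, -2·p^2], [-2·p + 5, 8·q + 1]].
At the point, J = [[-12.000, -8.000], [1.000, 17.000]] (det J = -196.000).
Solving J·Δ = −F gives Δ = (0.031, -1.296).
Then the next iterate is (p, q)₁ = (2.031, 0.704).

(2.031, 0.704)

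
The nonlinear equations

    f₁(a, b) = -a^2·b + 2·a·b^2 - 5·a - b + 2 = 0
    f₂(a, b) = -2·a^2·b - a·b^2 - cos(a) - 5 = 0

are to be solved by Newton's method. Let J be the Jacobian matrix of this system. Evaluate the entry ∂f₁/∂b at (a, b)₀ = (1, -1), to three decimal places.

∂f₁/∂b = -a^2 + 4·a·b - 1.
At (1, -1) this is -6.000.

-6.000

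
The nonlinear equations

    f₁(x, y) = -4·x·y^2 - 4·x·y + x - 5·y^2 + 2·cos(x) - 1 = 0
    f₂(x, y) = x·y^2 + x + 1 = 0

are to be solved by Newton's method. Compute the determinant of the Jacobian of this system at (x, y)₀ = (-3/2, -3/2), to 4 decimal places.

-9.7725

J = [[-4·y^2 - 4·y - 2·sin(x) + 1, -8·x·y - 4·x - 10·y], [y^2 + 1, 2·x·y]].
At the point, J = [[-0.005010, 3.0000], [3.2500, 4.5000]].
det J = -9.7725.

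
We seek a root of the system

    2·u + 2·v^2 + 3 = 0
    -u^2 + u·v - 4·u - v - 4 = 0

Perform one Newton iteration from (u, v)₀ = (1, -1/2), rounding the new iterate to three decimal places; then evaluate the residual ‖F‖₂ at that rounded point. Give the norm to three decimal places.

At (1, -1/2): F = (5.500, -9.000).
Jacobian J = [[2, 4·v], [-2·u + v - 4, u - 1]].
At the point, J = [[2.000, -2.000], [-6.500, 0.000]] (det J = -13.000).
Solving J·Δ = −F gives Δ = (-1.385, 1.365).
Then the next iterate is (u, v)₁ = (-0.385, 0.865).
Re-evaluating at (-0.385, 0.865): F = (3.72645, -3.80625), so ‖F‖₂ = 5.327.

5.327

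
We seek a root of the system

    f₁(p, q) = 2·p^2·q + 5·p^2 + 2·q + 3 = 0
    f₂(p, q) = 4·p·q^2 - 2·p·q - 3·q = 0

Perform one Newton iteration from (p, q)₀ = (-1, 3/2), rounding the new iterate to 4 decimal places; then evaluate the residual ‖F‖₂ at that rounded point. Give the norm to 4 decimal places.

6.6071

At (-1, 3/2): F = (14.0000, -10.5000).
Jacobian J = [[4·p·q + 10·p, 2·p^2 + 2], [4·q^2 - 2·q, 8·p·q - 2·p - 3]].
At the point, J = [[-16.0000, 4.0000], [6.0000, -13.0000]] (det J = 184.0000).
Solving J·Δ = −F gives Δ = (0.7609, -0.4565).
Then the next iterate is (p, q)₁ = (-0.2391, 1.0435).
Re-evaluating at (-0.2391, 1.0435): F = (5.492155, -3.672915), so ‖F‖₂ = 6.6071.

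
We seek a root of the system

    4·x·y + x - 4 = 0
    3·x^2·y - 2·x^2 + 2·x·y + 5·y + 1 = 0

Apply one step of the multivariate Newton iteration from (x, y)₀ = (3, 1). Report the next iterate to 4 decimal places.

(1.2340, 0.8191)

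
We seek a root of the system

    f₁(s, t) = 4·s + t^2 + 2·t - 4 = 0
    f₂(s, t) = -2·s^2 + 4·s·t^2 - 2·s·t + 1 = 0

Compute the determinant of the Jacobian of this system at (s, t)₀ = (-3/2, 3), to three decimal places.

-420.000

J = [[4, 2·t + 2], [-4·s + 4·t^2 - 2·t, 8·s·t - 2·s]].
At the point, J = [[4.000, 8.000], [36.000, -33.000]].
det J = -420.000.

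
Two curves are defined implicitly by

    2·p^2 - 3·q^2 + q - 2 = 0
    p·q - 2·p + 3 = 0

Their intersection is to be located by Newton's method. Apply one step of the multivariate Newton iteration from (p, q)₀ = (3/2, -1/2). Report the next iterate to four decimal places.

At (3/2, -1/2): F = (1.2500, -0.7500).
Jacobian J = [[4·p, -6·q + 1], [q - 2, p]].
At the point, J = [[6.0000, 4.0000], [-2.5000, 1.5000]] (det J = 19.0000).
Solving J·Δ = −F gives Δ = (-0.2566, 0.0724).
Then the next iterate is (p, q)₁ = (1.2434, -0.4276).

(1.2434, -0.4276)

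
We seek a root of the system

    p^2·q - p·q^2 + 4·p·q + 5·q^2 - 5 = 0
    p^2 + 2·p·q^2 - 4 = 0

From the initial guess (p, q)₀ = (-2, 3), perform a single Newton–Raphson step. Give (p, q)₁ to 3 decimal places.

At (-2, 3): F = (46.000, -36.000).
Jacobian J = [[2·p·q - q^2 + 4·q, p^2 - 2·p·q + 4·p + 10·q], [2·p + 2·q^2, 4·p·q]].
At the point, J = [[-9.000, 38.000], [14.000, -24.000]] (det J = -316.000).
Solving J·Δ = −F gives Δ = (0.835, -1.013).
Then the next iterate is (p, q)₁ = (-1.165, 1.987).

(-1.165, 1.987)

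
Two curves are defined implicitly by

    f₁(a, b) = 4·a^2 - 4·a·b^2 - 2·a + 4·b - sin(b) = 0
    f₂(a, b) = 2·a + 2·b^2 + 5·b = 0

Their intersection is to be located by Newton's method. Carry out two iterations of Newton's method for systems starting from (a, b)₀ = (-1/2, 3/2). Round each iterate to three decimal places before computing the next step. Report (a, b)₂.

(-0.151, 0.111)

At (-1/2, 3/2): F = (11.50251, 11.000).
Jacobian J = [[8·a - 4·b^2 - 2, -8·a·b - cos(b) + 4], [2, 4·b + 5]].
At the point, J = [[-15.000, 9.92926], [2.000, 11.000]] (det J = -184.85853).
Solving J·Δ = −F gives Δ = (0.094, -1.017).
Then the next iterate is (a, b)₁ = (-0.406, 0.483).
Round to (-0.406, 0.483) and repeat: F = (3.31777, 2.06958), J = [[-6.18116, 4.68318], [2.000, 6.932]].
Δ = (0.255, -0.372), so (a, b)₂ = (-0.151, 0.111).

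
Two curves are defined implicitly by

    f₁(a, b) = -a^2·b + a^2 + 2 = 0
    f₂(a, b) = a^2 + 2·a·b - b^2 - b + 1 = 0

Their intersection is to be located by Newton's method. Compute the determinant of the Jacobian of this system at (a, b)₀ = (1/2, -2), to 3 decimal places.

J = [[-2·a·b + 2·a, -a^2], [2·a + 2·b, 2·a - 2·b - 1]].
At the point, J = [[3.000, -0.250], [-3.000, 4.000]].
det J = 11.250.

11.250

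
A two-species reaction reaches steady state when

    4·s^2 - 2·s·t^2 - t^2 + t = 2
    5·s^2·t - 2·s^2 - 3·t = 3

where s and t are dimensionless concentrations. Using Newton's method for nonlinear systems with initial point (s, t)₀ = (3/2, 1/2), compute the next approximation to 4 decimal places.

At (3/2, 1/2): F = (6.5000, -3.3750).
Jacobian J = [[8·s - 2·t^2, -4·s·t - 2·t + 1], [10·s·t - 4·s, 5·s^2 - 3]].
At the point, J = [[11.5000, -3.0000], [1.5000, 8.2500]] (det J = 99.3750).
Solving J·Δ = −F gives Δ = (-0.4377, 0.4887).
Then the next iterate is (s, t)₁ = (1.0623, 0.9887).

(1.0623, 0.9887)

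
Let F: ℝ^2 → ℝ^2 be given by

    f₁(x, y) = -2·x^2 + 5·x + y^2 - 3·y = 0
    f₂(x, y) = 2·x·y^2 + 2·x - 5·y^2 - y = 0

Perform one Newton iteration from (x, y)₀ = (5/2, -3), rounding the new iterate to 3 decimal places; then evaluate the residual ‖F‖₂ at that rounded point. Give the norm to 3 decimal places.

6.615

At (5/2, -3): F = (18.000, 8.000).
Jacobian J = [[-4·x + 5, 2·y - 3], [2·y^2 + 2, 4·x·y - 10·y - 1]].
At the point, J = [[-5.000, -9.000], [20.000, -1.000]] (det J = 185.000).
Solving J·Δ = −F gives Δ = (-0.292, 2.162).
Then the next iterate is (x, y)₁ = (2.208, -0.838).
Re-evaluating at (2.208, -0.838): F = (4.50572, 4.84389), so ‖F‖₂ = 6.615.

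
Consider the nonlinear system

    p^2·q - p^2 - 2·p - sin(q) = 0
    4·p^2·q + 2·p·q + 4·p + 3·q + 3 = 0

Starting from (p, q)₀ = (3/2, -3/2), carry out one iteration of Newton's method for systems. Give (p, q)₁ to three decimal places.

(0.694, -1.513)

At (3/2, -3/2): F = (-7.62751, -13.500).
Jacobian J = [[2·p·q - 2·p - 2, p^2 - cos(q)], [8·p·q + 2·q + 4, 4·p^2 + 2·p + 3]].
At the point, J = [[-9.500, 2.17926], [-17.000, 15.000]] (det J = -105.45253).
Solving J·Δ = −F gives Δ = (-0.806, -0.013).
Then the next iterate is (p, q)₁ = (0.694, -1.513).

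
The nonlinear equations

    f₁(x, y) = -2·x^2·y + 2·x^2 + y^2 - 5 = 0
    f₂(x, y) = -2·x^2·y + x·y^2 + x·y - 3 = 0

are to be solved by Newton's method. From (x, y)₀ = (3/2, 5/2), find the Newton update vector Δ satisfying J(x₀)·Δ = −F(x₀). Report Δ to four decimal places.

(-0.6472, -0.6488)

At (3/2, 5/2): F = (-5.5000, -1.1250).
Jacobian J = [[-4·x·y + 4·x, -2·x^2 + 2·y], [-4·x·y + y^2 + y, -2·x^2 + 2·x·y + x]].
At the point, J = [[-9.0000, 0.5000], [-6.2500, 4.5000]] (det J = -37.3750).
Solving J·Δ = −F gives Δ = (-0.6472, -0.6488).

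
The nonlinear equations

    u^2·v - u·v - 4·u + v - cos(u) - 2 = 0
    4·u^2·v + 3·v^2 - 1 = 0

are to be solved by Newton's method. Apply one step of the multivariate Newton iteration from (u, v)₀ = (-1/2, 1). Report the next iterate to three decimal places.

(-0.478, 0.584)

At (-1/2, 1): F = (0.87242, 3.000).
Jacobian J = [[2·u·v - v + sin(u) - 4, u^2 - u + 1], [8·u·v, 4·u^2 + 6·v]].
At the point, J = [[-6.47943, 1.750], [-4.000, 7.000]] (det J = -38.35598).
Solving J·Δ = −F gives Δ = (0.022, -0.416).
Then the next iterate is (u, v)₁ = (-0.478, 0.584).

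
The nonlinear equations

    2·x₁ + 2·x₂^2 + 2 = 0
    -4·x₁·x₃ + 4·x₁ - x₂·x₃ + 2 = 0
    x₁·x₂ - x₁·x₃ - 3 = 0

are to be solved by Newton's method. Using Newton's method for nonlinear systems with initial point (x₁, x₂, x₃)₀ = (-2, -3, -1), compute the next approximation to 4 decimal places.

(-1.6905, -1.6151, 0.1944)

At (-2, -3, -1): F = (16.0000, -17.0000, 1.0000).
Jacobian J = [[2, 4·x₂, 0], [-4·x₃ + 4, -x₃, -4·x₁ - x₂], [x₂ - x₃, x₁, -x₁]].
At the point, J = [[2.0000, -12.0000, 0.0000], [8.0000, 1.0000, 11.0000], [-2.0000, -2.0000, 2.0000]] (det J = 504.0000).
Solving J·Δ = −F gives Δ = (0.3095, 1.3849, 1.1944).
Then the next iterate is (x₁, x₂, x₃)₁ = (-1.6905, -1.6151, 0.1944).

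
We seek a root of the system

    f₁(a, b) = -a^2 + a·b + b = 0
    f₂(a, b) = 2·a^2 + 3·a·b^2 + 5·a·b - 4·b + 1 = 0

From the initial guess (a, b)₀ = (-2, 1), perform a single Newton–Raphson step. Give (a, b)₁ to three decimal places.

At (-2, 1): F = (-5.000, -11.000).
Jacobian J = [[-2·a + b, a + 1], [4·a + 3·b^2 + 5·b, 6·a·b + 5·a - 4]].
At the point, J = [[5.000, -1.000], [0.000, -26.000]] (det J = -130.000).
Solving J·Δ = −F gives Δ = (0.915, -0.423).
Then the next iterate is (a, b)₁ = (-1.085, 0.577).

(-1.085, 0.577)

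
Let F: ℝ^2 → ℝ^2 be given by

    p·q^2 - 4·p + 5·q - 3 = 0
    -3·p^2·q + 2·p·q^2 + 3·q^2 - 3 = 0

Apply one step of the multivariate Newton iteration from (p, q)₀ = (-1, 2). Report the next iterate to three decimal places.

At (-1, 2): F = (7.000, -5.000).
Jacobian J = [[q^2 - 4, 2·p·q + 5], [-6·p·q + 2·q^2, -3·p^2 + 4·p·q + 6·q]].
At the point, J = [[0.000, 1.000], [20.000, 1.000]] (det J = -20.000).
Solving J·Δ = −F gives Δ = (0.600, -7.000).
Then the next iterate is (p, q)₁ = (-0.400, -5.000).

(-0.400, -5.000)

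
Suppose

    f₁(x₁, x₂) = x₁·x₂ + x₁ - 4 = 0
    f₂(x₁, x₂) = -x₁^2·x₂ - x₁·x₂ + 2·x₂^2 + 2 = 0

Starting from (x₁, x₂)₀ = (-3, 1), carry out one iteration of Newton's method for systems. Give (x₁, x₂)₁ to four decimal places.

At (-3, 1): F = (-10.0000, -2.0000).
Jacobian J = [[x₂ + 1, x₁], [-2·x₁·x₂ - x₂, -x₁^2 - x₁ + 4·x₂]].
At the point, J = [[2.0000, -3.0000], [5.0000, -2.0000]] (det J = 11.0000).
Solving J·Δ = −F gives Δ = (-1.2727, -4.1818).
Then the next iterate is (x₁, x₂)₁ = (-4.2727, -3.1818).

(-4.2727, -3.1818)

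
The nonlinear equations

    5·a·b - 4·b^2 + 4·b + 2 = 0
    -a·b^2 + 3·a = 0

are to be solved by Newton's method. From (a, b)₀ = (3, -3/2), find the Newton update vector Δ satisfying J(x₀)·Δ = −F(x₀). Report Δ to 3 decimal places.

(-4.289, 0.107)

At (3, -3/2): F = (-35.500, 2.250).
Jacobian J = [[5·b, 5·a - 8·b + 4], [-b^2 + 3, -2·a·b]].
At the point, J = [[-7.500, 31.000], [0.750, 9.000]] (det J = -90.750).
Solving J·Δ = −F gives Δ = (-4.289, 0.107).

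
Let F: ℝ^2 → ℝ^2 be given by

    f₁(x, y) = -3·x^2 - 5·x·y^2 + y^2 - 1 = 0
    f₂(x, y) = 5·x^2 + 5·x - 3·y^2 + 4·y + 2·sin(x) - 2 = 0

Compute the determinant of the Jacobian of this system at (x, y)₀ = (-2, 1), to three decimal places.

334.310

J = [[-6·x - 5·y^2, -10·x·y + 2·y], [10·x + 2·cos(x) + 5, -6·y + 4]].
At the point, J = [[7.000, 22.000], [-15.83229, -2.000]].
det J = 334.310.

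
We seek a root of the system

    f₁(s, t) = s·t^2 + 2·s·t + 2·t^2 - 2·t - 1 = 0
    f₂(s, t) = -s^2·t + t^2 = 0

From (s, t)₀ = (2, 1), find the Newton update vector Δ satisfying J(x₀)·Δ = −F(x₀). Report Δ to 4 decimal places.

At (2, 1): F = (5.0000, -3.0000).
Jacobian J = [[t^2 + 2·t, 2·s·t + 2·s + 4·t - 2], [-2·s·t, -s^2 + 2·t]].
At the point, J = [[3.0000, 10.0000], [-4.0000, -2.0000]] (det J = 34.0000).
Solving J·Δ = −F gives Δ = (-0.5882, -0.3235).

(-0.5882, -0.3235)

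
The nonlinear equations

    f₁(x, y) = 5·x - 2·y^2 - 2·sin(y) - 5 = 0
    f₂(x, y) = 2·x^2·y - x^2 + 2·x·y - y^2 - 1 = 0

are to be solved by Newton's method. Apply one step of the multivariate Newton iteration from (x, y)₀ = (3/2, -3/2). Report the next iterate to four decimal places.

At (3/2, -3/2): F = (-0.005010, -16.7500).
Jacobian J = [[5, -4·y - 2·cos(y)], [4·x·y - 2·x + 2·y, 2·x^2 + 2·x - 2·y]].
At the point, J = [[5.0000, 5.858526], [-15.0000, 10.5000]] (det J = 140.377884).
Solving J·Δ = −F gives Δ = (-0.6987, 0.5971).
Then the next iterate is (x, y)₁ = (0.8013, -0.9029).

(0.8013, -0.9029)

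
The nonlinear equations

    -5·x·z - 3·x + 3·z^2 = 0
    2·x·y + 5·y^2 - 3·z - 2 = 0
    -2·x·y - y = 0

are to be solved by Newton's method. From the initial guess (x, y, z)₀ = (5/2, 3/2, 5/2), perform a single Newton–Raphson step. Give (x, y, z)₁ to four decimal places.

(0.7520, 0.8740, -0.3379)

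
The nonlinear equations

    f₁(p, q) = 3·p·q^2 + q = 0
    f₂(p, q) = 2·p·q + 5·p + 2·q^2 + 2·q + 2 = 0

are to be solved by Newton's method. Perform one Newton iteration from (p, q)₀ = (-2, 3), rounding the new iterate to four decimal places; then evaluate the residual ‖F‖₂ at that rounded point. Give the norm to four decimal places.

At (-2, 3): F = (-51.0000, 4.0000).
Jacobian J = [[3·q^2, 6·p·q + 1], [2·q + 5, 2·p + 4·q + 2]].
At the point, J = [[27.0000, -35.0000], [11.0000, 10.0000]] (det J = 655.0000).
Solving J·Δ = −F gives Δ = (0.5649, -1.0214).
Then the next iterate is (p, q)₁ = (-1.4351, 1.9786).
Re-evaluating at (-1.4351, 1.9786): F = (-14.876038, 0.932438), so ‖F‖₂ = 14.9052.

14.9052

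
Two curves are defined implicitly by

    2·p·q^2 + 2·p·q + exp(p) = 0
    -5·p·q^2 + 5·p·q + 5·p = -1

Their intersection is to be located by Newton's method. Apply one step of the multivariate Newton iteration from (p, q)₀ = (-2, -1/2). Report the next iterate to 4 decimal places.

At (-2, -1/2): F = (1.135335, -1.5000).
Jacobian J = [[2·q^2 + 2·q + exp(p), 4·p·q + 2·p], [-5·q^2 + 5·q + 5, -10·p·q + 5·p]].
At the point, J = [[-0.364665, 0.0000], [1.2500, -20.0000]] (det J = 7.293294).
Solving J·Δ = −F gives Δ = (3.1134, 0.1196).
Then the next iterate is (p, q)₁ = (1.1134, -0.3804).

(1.1134, -0.3804)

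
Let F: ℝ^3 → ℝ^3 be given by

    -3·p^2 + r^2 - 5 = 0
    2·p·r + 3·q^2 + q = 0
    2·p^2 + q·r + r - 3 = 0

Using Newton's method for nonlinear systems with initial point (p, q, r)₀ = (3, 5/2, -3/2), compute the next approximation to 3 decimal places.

(0.678, -0.207, 2.515)

At (3, 5/2, -3/2): F = (-29.750, 12.250, 9.750).
Jacobian J = [[-6·p, 0, 2·r], [2·r, 6·q + 1, 2·p], [4·p, r, q + 1]].
At the point, J = [[-18.000, 0.000, -3.000], [-3.000, 16.000, 6.000], [12.000, -1.500, 3.500]] (det J = -607.500).
Solving J·Δ = −F gives Δ = (-2.322, -2.707, 4.015).
Then the next iterate is (p, q, r)₁ = (0.678, -0.207, 2.515).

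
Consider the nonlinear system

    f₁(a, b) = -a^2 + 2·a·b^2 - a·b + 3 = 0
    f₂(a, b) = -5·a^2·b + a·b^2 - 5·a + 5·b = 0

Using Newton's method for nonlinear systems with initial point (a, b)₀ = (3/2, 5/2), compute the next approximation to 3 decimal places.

(1.088, 1.547)

At (3/2, 5/2): F = (15.750, -13.750).
Jacobian J = [[-2·a + 2·b^2 - b, 4·a·b - a], [-10·a·b + b^2 - 5, -5·a^2 + 2·a·b + 5]].
At the point, J = [[7.000, 13.500], [-36.250, 1.250]] (det J = 498.125).
Solving J·Δ = −F gives Δ = (-0.412, -0.953).
Then the next iterate is (a, b)₁ = (1.088, 1.547).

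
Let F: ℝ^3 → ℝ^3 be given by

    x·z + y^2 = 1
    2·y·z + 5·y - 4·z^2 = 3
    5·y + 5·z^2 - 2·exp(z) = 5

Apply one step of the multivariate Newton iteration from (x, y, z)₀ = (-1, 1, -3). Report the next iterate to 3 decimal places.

(-0.273, 1.366, -1.447)

At (-1, 1, -3): F = (3.000, -40.000, 44.90043).
Jacobian J = [[z, 2·y, x], [0, 2·z + 5, 2·y - 8·z], [0, 5, 10·z - 2·exp(z)]].
At the point, J = [[-3.000, 2.000, -1.000], [0.000, -1.000, 26.000], [0.000, 5.000, -30.09957]] (det J = 299.70128).
Solving J·Δ = −F gives Δ = (0.727, 0.366, 1.553).
Then the next iterate is (x, y, z)₁ = (-0.273, 1.366, -1.447).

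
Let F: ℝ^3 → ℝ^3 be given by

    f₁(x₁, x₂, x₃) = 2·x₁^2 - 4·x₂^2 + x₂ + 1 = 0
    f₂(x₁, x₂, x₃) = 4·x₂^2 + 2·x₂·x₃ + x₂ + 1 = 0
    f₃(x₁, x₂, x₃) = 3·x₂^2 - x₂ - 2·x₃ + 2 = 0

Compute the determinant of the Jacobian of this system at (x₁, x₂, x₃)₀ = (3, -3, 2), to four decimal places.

J = [[4·x₁, -8·x₂ + 1, 0], [0, 8·x₂ + 2·x₃ + 1, 2·x₂], [0, 6·x₂ - 1, -2]].
At the point, J = [[12.0000, 25.0000, 0.0000], [0.0000, -19.0000, -6.0000], [0.0000, -19.0000, -2.0000]].
det J = -912.0000.

-912.0000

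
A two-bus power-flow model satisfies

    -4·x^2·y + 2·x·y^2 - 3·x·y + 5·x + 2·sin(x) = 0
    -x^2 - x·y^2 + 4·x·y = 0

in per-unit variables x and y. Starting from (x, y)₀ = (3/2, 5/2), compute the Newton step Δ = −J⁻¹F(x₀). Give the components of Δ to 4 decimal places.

(-0.1115, 2.1943)

At (3/2, 5/2): F = (-5.505010, 3.3750).
Jacobian J = [[-8·x·y + 2·y^2 - 3·y + 2·cos(x) + 5, -4·x^2 + 4·x·y - 3·x], [-2·x - y^2 + 4·y, -2·x·y + 4·x]].
At the point, J = [[-19.858526, 1.5000], [0.7500, -1.5000]] (det J = 28.662788).
Solving J·Δ = −F gives Δ = (-0.1115, 2.1943).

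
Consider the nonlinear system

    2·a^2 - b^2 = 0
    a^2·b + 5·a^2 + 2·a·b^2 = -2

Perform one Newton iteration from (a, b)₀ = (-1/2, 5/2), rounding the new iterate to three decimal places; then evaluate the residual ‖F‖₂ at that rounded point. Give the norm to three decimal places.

At (-1/2, 5/2): F = (-5.750, -2.375).
Jacobian J = [[4·a, -2·b], [2·a·b + 10·a + 2·b^2, a^2 + 4·a·b]].
At the point, J = [[-2.000, -5.000], [5.000, -4.750]] (det J = 34.500).
Solving J·Δ = −F gives Δ = (-0.447, -0.971).
Then the next iterate is (a, b)₁ = (-0.947, 1.529).
Re-evaluating at (-0.947, 1.529): F = (-0.54422, 3.42740), so ‖F‖₂ = 3.470.

3.470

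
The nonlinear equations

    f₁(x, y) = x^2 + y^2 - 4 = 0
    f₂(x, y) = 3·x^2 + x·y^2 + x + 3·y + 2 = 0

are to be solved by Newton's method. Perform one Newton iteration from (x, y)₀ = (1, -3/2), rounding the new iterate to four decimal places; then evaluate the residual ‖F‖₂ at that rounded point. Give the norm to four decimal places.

0.4357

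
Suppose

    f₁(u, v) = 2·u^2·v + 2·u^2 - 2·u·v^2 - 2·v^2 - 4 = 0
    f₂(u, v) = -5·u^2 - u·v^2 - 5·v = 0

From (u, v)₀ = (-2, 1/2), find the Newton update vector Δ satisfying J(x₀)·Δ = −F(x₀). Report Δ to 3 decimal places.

(1.216, 0.670)

At (-2, 1/2): F = (8.500, -22.000).
Jacobian J = [[4·u·v + 4·u - 2·v^2, 2·u^2 - 4·u·v - 4·v], [-10·u - v^2, -2·u·v - 5]].
At the point, J = [[-12.500, 10.000], [19.750, -3.000]] (det J = -160.000).
Solving J·Δ = −F gives Δ = (1.216, 0.670).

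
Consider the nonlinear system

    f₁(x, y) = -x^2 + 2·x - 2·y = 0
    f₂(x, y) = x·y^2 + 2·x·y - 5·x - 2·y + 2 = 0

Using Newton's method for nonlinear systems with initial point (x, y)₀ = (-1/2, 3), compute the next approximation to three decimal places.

At (-1/2, 3): F = (-7.250, -9.000).
Jacobian J = [[-2·x + 2, -2], [y^2 + 2·y - 5, 2·x·y + 2·x - 2]].
At the point, J = [[3.000, -2.000], [10.000, -6.000]] (det J = 2.000).
Solving J·Δ = −F gives Δ = (-12.750, -22.750).
Then the next iterate is (x, y)₁ = (-13.250, -19.750).

(-13.250, -19.750)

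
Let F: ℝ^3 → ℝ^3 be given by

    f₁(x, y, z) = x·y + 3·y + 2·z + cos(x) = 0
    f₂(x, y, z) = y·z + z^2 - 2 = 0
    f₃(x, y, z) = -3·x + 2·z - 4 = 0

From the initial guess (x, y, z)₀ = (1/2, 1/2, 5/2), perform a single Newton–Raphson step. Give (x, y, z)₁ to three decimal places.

At (1/2, 1/2, 5/2): F = (7.62758, 5.500, -0.500).
Jacobian J = [[y - sin(x), x + 3, 2], [0, z, y + 2·z], [-3, 0, 2]].
At the point, J = [[0.02057, 3.500, 2.000], [0.000, 2.500, 5.500], [-3.000, 0.000, 2.000]] (det J = -42.64713).
Solving J·Δ = −F gives Δ = (-0.176, -2.171, -0.013).
Then the next iterate is (x, y, z)₁ = (0.324, -1.671, 2.487).

(0.324, -1.671, 2.487)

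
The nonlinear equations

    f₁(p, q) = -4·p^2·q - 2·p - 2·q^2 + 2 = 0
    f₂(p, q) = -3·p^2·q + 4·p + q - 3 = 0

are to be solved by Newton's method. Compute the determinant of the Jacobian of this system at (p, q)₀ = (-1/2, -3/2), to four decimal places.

J = [[-8·p·q - 2, -4·p^2 - 4·q], [-6·p·q + 4, -3·p^2 + 1]].
At the point, J = [[-8.0000, 5.0000], [-0.5000, 0.2500]].
det J = 0.5000.

0.5000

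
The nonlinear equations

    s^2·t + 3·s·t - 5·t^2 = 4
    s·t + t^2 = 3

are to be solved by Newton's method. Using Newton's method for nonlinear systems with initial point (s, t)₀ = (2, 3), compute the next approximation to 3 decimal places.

(1.614, 1.645)

At (2, 3): F = (-19.000, 12.000).
Jacobian J = [[2·s·t + 3·t, s^2 + 3·s - 10·t], [t, s + 2·t]].
At the point, J = [[21.000, -20.000], [3.000, 8.000]] (det J = 228.000).
Solving J·Δ = −F gives Δ = (-0.386, -1.355).
Then the next iterate is (s, t)₁ = (1.614, 1.645).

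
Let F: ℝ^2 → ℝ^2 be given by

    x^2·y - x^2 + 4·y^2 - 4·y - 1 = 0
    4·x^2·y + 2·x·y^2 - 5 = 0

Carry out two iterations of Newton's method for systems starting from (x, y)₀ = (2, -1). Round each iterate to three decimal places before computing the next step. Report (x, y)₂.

(-0.247, 0.325)

At (2, -1): F = (-1.000, -17.000).
Jacobian J = [[2·x·y - 2·x, x^2 + 8·y - 4], [8·x·y + 2·y^2, 4·x^2 + 4·x·y]].
At the point, J = [[-8.000, -8.000], [-14.000, 8.000]] (det J = -176.000).
Solving J·Δ = −F gives Δ = (-0.818, 0.693).
Then the next iterate is (x, y)₁ = (1.182, -0.307).
Round to (1.182, -0.307) and repeat: F = (-1.22105, -6.49286), J = [[-3.08975, -5.05888], [-2.71449, 4.137]].
Δ = (-1.429, 0.632), so (x, y)₂ = (-0.247, 0.325).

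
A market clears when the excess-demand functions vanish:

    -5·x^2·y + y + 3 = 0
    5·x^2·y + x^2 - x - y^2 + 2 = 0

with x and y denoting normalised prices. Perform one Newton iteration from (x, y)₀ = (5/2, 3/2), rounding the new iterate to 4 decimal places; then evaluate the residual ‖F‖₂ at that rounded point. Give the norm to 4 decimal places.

At (5/2, 3/2): F = (-42.3750, 50.3750).
Jacobian J = [[-10·x·y, -5·x^2 + 1], [10·x·y + 2·x - 1, 5·x^2 - 2·y]].
At the point, J = [[-37.5000, -30.2500], [41.5000, 28.2500]] (det J = 196.0000).
Solving J·Δ = −F gives Δ = (-1.6671, 0.6658).
Then the next iterate is (x, y)₁ = (0.8329, 2.1658).
Re-evaluating at (0.8329, 2.1658): F = (-2.346520, 4.682453), so ‖F‖₂ = 5.2375.

5.2375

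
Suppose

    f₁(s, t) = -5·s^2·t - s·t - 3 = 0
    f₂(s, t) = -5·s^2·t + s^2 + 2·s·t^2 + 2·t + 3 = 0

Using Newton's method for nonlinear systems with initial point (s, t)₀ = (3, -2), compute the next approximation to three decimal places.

(2.377, -0.867)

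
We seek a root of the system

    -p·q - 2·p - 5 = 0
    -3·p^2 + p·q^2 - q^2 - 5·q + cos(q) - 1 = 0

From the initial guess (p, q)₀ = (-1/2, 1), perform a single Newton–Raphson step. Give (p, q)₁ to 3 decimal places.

At (-1/2, 1): F = (-3.500, -7.70970).
Jacobian J = [[-q - 2, -p], [-6·p + q^2, 2·p·q - 2·q - sin(q) - 5]].
At the point, J = [[-3.000, 0.500], [4.000, -8.84147]] (det J = 24.52441).
Solving J·Δ = −F gives Δ = (-1.419, -1.514).
Then the next iterate is (p, q)₁ = (-1.919, -0.514).

(-1.919, -0.514)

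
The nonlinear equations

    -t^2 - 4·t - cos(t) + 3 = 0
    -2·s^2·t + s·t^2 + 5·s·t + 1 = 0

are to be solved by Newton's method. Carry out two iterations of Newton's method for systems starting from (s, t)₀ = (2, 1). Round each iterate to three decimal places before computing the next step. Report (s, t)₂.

At (2, 1): F = (-2.54030, 5.000).
Jacobian J = [[0, -2·t + sin(t) - 4], [-4·s·t + t^2 + 5·t, -2·s^2 + 2·s·t + 5·s]].
At the point, J = [[0.000, -5.15853], [-2.000, 6.000]] (det J = -10.31706).
Solving J·Δ = −F gives Δ = (1.023, -0.492).
Then the next iterate is (s, t)₁ = (3.023, 0.508).
Round to (3.023, 0.508) and repeat: F = (-0.16378, 0.17380), J = [[0.000, -4.52957], [-3.34467, -0.09069]].
Δ = (0.053, -0.036), so (s, t)₂ = (3.076, 0.472).

(3.076, 0.472)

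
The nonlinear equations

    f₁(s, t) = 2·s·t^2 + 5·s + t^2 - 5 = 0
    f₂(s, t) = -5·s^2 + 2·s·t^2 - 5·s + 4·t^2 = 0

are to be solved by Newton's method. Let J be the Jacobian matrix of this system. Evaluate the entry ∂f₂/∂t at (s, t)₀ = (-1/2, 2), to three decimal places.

12.000

∂f₂/∂t = 4·s·t + 8·t.
At (-1/2, 2) this is 12.000.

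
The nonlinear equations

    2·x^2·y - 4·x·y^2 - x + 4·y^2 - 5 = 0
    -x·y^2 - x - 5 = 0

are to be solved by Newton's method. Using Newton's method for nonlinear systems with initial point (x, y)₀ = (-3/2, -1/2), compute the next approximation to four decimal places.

At (-3/2, -1/2): F = (-3.2500, -3.1250).
Jacobian J = [[4·x·y - 4·y^2 - 1, 2·x^2 - 8·x·y + 8·y], [-y^2 - 1, -2·x·y]].
At the point, J = [[1.0000, -5.5000], [-1.2500, -1.5000]] (det J = -8.3750).
Solving J·Δ = −F gives Δ = (-1.4701, -0.8582).
Then the next iterate is (x, y)₁ = (-2.9701, -1.3582).

(-2.9701, -1.3582)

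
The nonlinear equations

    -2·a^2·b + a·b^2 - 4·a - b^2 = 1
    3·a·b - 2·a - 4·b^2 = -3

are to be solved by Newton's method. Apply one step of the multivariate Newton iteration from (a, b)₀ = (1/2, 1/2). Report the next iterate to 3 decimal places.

(-0.396, 1.379)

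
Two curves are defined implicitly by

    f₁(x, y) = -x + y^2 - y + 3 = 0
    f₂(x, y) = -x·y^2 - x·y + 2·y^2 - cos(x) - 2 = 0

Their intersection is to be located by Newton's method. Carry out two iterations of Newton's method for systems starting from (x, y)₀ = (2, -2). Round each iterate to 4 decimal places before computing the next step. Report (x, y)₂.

(3.0386, -0.1404)

At (2, -2): F = (7.0000, 2.416147).
Jacobian J = [[-1, 2·y - 1], [-y^2 - y + sin(x), -2·x·y - x + 4·y]].
At the point, J = [[-1.0000, -5.0000], [-1.090703, -2.0000]] (det J = -3.453513).
Solving J·Δ = −F gives Δ = (-0.5557, 1.5111).
Then the next iterate is (x, y)₁ = (1.4443, -0.4889).
Round to (1.4443, -0.4889) and repeat: F = (2.283623, -1.287216), J = [[-1.0000, -1.9778], [1.241887, -1.987663]].
Δ = (1.5943, 0.3485), so (x, y)₂ = (3.0386, -0.1404).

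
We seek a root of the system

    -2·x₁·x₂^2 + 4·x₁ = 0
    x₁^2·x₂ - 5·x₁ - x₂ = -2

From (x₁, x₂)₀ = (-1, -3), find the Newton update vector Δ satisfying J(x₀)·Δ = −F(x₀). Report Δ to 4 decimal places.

At (-1, -3): F = (14.0000, 7.0000).
Jacobian J = [[-2·x₂^2 + 4, -4·x₁·x₂], [2·x₁·x₂ - 5, x₁^2 - 1]].
At the point, J = [[-14.0000, -12.0000], [1.0000, 0.0000]] (det J = 12.0000).
Solving J·Δ = −F gives Δ = (-7.0000, 9.3333).

(-7.0000, 9.3333)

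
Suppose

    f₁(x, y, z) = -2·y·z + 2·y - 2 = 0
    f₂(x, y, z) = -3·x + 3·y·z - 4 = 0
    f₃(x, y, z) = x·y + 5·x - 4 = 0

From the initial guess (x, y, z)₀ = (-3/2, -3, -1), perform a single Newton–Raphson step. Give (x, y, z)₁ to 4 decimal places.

(24.0000, 26.3333, -18.2222)

At (-3/2, -3, -1): F = (-14.0000, 9.5000, -7.0000).
Jacobian J = [[0, -2·z + 2, -2·y], [-3, 3·z, 3·y], [y + 5, x, 0]].
At the point, J = [[0.0000, 4.0000, 6.0000], [-3.0000, -3.0000, -9.0000], [2.0000, -1.5000, 0.0000]] (det J = -9.0000).
Solving J·Δ = −F gives Δ = (25.5000, 29.3333, -17.2222).
Then the next iterate is (x, y, z)₁ = (24.0000, 26.3333, -18.2222).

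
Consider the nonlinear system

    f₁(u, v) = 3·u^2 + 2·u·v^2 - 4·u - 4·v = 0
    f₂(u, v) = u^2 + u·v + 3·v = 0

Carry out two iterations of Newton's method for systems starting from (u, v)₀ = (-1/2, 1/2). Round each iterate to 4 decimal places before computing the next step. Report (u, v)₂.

At (-1/2, 1/2): F = (0.5000, 1.5000).
Jacobian J = [[6·u + 2·v^2 - 4, 4·u·v - 4], [2·u + v, u + 3]].
At the point, J = [[-6.5000, -5.0000], [-0.5000, 2.5000]] (det J = -18.7500).
Solving J·Δ = −F gives Δ = (0.4667, -0.5067).
Then the next iterate is (u, v)₁ = (-0.0333, -0.0067).
Round to (-0.0333, -0.0067) and repeat: F = (0.163324, -0.018768), J = [[-4.199710, -3.999108], [-0.0733, 2.9667]].
Δ = (0.0321, 0.0071), so (u, v)₂ = (-0.0012, 0.0004).

(-0.0012, 0.0004)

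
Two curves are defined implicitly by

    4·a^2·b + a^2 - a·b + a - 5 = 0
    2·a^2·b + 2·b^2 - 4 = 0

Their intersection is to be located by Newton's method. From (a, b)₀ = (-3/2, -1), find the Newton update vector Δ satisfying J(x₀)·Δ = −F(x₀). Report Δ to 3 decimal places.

(1.059, 0.296)

At (-3/2, -1): F = (-14.750, -6.500).
Jacobian J = [[8·a·b + 2·a - b + 1, 4·a^2 - a], [4·a·b, 2·a^2 + 4·b]].
At the point, J = [[11.000, 10.500], [6.000, 0.500]] (det J = -57.500).
Solving J·Δ = −F gives Δ = (1.059, 0.296).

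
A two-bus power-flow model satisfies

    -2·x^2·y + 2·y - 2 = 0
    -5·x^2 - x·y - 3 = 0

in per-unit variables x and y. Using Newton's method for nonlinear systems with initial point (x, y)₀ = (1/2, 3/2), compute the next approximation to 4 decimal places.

At (1/2, 3/2): F = (0.2500, -5.0000).
Jacobian J = [[-4·x·y, -2·x^2 + 2], [-10·x - y, -x]].
At the point, J = [[-3.0000, 1.5000], [-6.5000, -0.5000]] (det J = 11.2500).
Solving J·Δ = −F gives Δ = (-0.6556, -1.4778).
Then the next iterate is (x, y)₁ = (-0.1556, 0.0222).

(-0.1556, 0.0222)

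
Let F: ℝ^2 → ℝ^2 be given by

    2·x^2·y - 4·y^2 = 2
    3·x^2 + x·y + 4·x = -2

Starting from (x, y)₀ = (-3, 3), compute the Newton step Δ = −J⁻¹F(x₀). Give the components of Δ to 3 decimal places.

(0.000, 2.667)

At (-3, 3): F = (16.000, 8.000).
Jacobian J = [[4·x·y, 2·x^2 - 8·y], [6·x + y + 4, x]].
At the point, J = [[-36.000, -6.000], [-11.000, -3.000]] (det J = 42.000).
Solving J·Δ = −F gives Δ = (0.000, 2.667).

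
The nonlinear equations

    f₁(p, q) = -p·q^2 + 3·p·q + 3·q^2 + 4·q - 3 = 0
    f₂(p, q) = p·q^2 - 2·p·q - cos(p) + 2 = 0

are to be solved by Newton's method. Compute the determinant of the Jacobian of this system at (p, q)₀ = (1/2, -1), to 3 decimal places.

6.260

J = [[-q^2 + 3·q, -2·p·q + 3·p + 6·q + 4], [q^2 - 2·q + sin(p), 2·p·q - 2·p]].
At the point, J = [[-4.000, 0.500], [3.47943, -2.000]].
det J = 6.260.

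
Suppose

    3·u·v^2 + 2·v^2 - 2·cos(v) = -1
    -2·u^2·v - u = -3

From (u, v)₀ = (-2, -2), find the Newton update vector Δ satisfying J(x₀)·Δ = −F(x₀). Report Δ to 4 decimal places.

(1.2715, -0.0768)

At (-2, -2): F = (-14.167706, 21.0000).
Jacobian J = [[3·v^2, 6·u·v + 4·v + 2·sin(v)], [-4·u·v - 1, -2·u^2]].
At the point, J = [[12.0000, 14.181405], [-17.0000, -8.0000]] (det J = 145.083887).
Solving J·Δ = −F gives Δ = (1.2715, -0.0768).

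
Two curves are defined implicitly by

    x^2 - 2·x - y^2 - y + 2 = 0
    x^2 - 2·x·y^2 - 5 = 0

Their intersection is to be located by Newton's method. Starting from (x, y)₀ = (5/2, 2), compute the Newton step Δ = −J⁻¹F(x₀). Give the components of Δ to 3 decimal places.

(-0.517, -0.860)

At (5/2, 2): F = (-2.750, -18.750).
Jacobian J = [[2·x - 2, -2·y - 1], [2·x - 2·y^2, -4·x·y]].
At the point, J = [[3.000, -5.000], [-3.000, -20.000]] (det J = -75.000).
Solving J·Δ = −F gives Δ = (-0.517, -0.860).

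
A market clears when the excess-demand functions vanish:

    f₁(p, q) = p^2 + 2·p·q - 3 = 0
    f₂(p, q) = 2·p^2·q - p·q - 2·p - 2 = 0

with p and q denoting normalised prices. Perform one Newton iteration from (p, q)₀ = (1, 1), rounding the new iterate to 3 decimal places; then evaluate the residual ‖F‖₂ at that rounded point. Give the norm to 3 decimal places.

76.896

At (1, 1): F = (0.000, -3.000).
Jacobian J = [[2·p + 2·q, 2·p], [4·p·q - q - 2, 2·p^2 - p]].
At the point, J = [[4.000, 2.000], [1.000, 1.000]] (det J = 2.000).
Solving J·Δ = −F gives Δ = (-3.000, 6.000).
Then the next iterate is (p, q)₁ = (-2.000, 7.000).
Re-evaluating at (-2.000, 7.000): F = (-27.000, 72.000), so ‖F‖₂ = 76.896.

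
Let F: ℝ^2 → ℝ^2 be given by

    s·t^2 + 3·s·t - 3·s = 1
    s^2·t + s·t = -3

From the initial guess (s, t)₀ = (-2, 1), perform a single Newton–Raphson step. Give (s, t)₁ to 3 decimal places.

At (-2, 1): F = (-3.000, 5.000).
Jacobian J = [[t^2 + 3·t - 3, 2·s·t + 3·s], [2·s·t + t, s^2 + s]].
At the point, J = [[1.000, -10.000], [-3.000, 2.000]] (det J = -28.000).
Solving J·Δ = −F gives Δ = (1.571, -0.143).
Then the next iterate is (s, t)₁ = (-0.429, 0.857).

(-0.429, 0.857)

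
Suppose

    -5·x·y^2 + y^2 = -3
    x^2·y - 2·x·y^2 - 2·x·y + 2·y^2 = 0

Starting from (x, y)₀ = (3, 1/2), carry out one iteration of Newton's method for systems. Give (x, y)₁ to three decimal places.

(2.663, 0.494)

At (3, 1/2): F = (-0.500, 0.500).
Jacobian J = [[-5·y^2, -10·x·y + 2·y], [2·x·y - 2·y^2 - 2·y, x^2 - 4·x·y - 2·x + 4·y]].
At the point, J = [[-1.250, -14.000], [1.500, -1.000]] (det J = 22.250).
Solving J·Δ = −F gives Δ = (-0.337, -0.006).
Then the next iterate is (x, y)₁ = (2.663, 0.494).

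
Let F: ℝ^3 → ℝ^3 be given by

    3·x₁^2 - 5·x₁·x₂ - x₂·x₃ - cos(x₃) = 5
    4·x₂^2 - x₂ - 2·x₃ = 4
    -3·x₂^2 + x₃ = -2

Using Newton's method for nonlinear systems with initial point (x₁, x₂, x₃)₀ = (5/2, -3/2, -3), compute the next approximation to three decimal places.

At (5/2, -3/2, -3): F = (28.98999, 12.500, -7.750).
Jacobian J = [[6·x₁ - 5·x₂, -5·x₁ - x₃, -x₂ + sin(x₃)], [0, 8·x₂ - 1, -2], [0, -6·x₂, 1]].
At the point, J = [[22.500, -9.500, 1.35888], [0.000, -13.000, -2.000], [0.000, 9.000, 1.000]] (det J = 112.500).
Solving J·Δ = −F gives Δ = (-1.177, 0.600, 2.350).
Then the next iterate is (x₁, x₂, x₃)₁ = (1.323, -0.900, -0.650).

(1.323, -0.900, -0.650)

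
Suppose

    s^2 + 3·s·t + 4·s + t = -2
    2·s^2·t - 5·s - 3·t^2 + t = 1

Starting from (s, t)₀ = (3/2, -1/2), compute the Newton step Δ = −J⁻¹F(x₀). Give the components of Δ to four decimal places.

At (3/2, -1/2): F = (7.5000, -12.0000).
Jacobian J = [[2·s + 3·t + 4, 3·s + 1], [4·s·t - 5, 2·s^2 - 6·t + 1]].
At the point, J = [[5.5000, 5.5000], [-8.0000, 8.5000]] (det J = 90.7500).
Solving J·Δ = −F gives Δ = (-1.4298, 0.0661).

(-1.4298, 0.0661)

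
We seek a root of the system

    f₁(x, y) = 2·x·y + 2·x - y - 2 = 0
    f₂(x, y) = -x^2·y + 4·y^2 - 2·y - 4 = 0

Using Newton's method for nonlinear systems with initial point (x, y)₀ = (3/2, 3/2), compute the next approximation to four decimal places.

(0.7932, 1.2670)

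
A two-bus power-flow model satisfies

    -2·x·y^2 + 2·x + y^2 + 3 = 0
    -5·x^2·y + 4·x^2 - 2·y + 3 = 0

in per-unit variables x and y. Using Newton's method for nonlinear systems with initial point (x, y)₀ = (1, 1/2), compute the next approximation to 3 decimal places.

(-2.967, -0.700)

At (1, 1/2): F = (4.750, 3.500).
Jacobian J = [[-2·y^2 + 2, -4·x·y + 2·y], [-10·x·y + 8·x, -5·x^2 - 2]].
At the point, J = [[1.500, -1.000], [3.000, -7.000]] (det J = -7.500).
Solving J·Δ = −F gives Δ = (-3.967, -1.200).
Then the next iterate is (x, y)₁ = (-2.967, -0.700).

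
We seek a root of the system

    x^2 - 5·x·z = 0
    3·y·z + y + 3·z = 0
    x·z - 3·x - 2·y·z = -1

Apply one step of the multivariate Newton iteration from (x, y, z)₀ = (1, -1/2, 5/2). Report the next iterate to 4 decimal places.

At (1, -1/2, 5/2): F = (-11.5000, 3.2500, 3.0000).
Jacobian J = [[2·x - 5·z, 0, -5·x], [0, 3·z + 1, 3·y + 3], [z - 3, -2·z, x - 2·y]].
At the point, J = [[-10.5000, 0.0000, -5.0000], [0.0000, 8.5000, 1.5000], [-0.5000, -5.0000, 2.0000]] (det J = -278.5000).
Solving J·Δ = −F gives Δ = (-0.2621, -0.0736, -1.7496).
Then the next iterate is (x, y, z)₁ = (0.7379, -0.5736, 0.7504).

(0.7379, -0.5736, 0.7504)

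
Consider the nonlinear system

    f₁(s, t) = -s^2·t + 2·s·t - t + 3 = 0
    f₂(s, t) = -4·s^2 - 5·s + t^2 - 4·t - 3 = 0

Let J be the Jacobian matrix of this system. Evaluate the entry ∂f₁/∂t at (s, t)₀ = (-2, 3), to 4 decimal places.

-9.0000

∂f₁/∂t = -s^2 + 2·s - 1.
At (-2, 3) this is -9.0000.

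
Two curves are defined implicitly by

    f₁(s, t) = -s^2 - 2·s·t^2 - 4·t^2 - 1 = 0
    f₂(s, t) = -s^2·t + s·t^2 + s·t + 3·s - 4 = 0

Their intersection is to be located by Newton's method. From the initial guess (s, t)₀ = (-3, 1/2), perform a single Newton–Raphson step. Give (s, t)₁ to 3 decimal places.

(-1.104, 0.036)

At (-3, 1/2): F = (-9.500, -19.750).
Jacobian J = [[-2·s - 2·t^2, -4·s·t - 8·t], [-2·s·t + t^2 + t + 3, -s^2 + 2·s·t + s]].
At the point, J = [[5.500, 2.000], [6.750, -15.000]] (det J = -96.000).
Solving J·Δ = −F gives Δ = (1.896, -0.464).
Then the next iterate is (s, t)₁ = (-1.104, 0.036).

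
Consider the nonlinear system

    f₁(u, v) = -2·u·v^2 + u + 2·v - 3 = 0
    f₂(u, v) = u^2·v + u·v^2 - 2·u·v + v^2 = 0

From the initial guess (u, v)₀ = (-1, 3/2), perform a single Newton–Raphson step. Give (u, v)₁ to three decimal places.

At (-1, 3/2): F = (3.500, 4.500).
Jacobian J = [[-2·v^2 + 1, -4·u·v + 2], [2·u·v + v^2 - 2·v, u^2 + 2·u·v - 2·u + 2·v]].
At the point, J = [[-3.500, 8.000], [-3.750, 3.000]] (det J = 19.500).
Solving J·Δ = −F gives Δ = (1.308, 0.135).
Then the next iterate is (u, v)₁ = (0.308, 1.635).

(0.308, 1.635)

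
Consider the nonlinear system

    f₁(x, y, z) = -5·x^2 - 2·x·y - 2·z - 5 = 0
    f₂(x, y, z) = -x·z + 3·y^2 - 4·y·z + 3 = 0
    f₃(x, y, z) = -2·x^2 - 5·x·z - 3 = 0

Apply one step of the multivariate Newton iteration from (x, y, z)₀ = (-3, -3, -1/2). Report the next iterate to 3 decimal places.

At (-3, -3, -1/2): F = (-67.000, 22.500, -28.500).
Jacobian J = [[-10·x - 2·y, -2·x, -2], [-z, 6·y - 4·z, -x - 4·y], [-4·x - 5·z, 0, -5·x]].
At the point, J = [[36.000, 6.000, -2.000], [0.500, -16.000, 15.000], [14.500, 0.000, 15.000]] (det J = -7844.000).
Solving J·Δ = −F gives Δ = (1.581, 1.804, 0.372).
Then the next iterate is (x, y, z)₁ = (-1.419, -1.196, -0.128).

(-1.419, -1.196, -0.128)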